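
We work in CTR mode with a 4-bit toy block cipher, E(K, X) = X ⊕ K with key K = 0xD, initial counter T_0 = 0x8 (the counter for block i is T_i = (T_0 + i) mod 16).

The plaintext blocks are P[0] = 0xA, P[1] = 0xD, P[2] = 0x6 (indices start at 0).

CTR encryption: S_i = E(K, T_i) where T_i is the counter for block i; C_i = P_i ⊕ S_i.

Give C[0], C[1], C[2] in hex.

C[0] = 0xF, C[1] = 0x9, C[2] = 0x1

C[0]: T = 0x8, S = E(K, T) = 0x5; 0xA ⊕ 0x5 = 0xF.
C[1]: T = 0x9, S = E(K, T) = 0x4; 0xD ⊕ 0x4 = 0x9.
C[2]: T = 0xA, S = E(K, T) = 0x7; 0x6 ⊕ 0x7 = 0x1.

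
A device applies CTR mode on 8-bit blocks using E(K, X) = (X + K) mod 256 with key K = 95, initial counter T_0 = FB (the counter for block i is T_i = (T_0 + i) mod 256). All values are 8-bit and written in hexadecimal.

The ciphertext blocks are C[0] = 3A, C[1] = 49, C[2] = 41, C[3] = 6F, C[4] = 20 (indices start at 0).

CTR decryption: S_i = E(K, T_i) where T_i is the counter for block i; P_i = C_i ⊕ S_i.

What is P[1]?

P[1] = D8

P[1]: T = FC, S = E(K, T) = 91; 49 ⊕ 91 = D8.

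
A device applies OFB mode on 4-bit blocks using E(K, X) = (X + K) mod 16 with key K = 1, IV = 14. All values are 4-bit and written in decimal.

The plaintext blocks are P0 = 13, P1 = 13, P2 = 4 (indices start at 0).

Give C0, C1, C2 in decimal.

C0 = 2, C1 = 13, C2 = 5

OFB encryption: S_i = E(K, S_{i−1}) with S_{−1} = IV; C_i = P_i ⊕ S_i.
C0: S = E(K, 14) = 15; 13 ⊕ 15 = 2.
C1: S = E(K, 15) = 0; 13 ⊕ 0 = 13.
C2: S = E(K, 0) = 1; 4 ⊕ 1 = 5.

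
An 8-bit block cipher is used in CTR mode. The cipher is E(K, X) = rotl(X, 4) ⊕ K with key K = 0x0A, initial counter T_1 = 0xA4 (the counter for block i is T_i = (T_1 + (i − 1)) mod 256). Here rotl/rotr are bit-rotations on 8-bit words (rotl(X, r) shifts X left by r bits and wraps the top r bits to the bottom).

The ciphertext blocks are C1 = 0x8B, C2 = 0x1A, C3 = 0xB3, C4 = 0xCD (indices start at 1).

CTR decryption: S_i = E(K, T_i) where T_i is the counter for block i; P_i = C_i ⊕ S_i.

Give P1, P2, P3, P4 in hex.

P1 = 0xCB, P2 = 0x4A, P3 = 0xD3, P4 = 0xBD

P1: T = 0xA4, S = E(K, T) = 0x40; 0x8B ⊕ 0x40 = 0xCB.
P2: T = 0xA5, S = E(K, T) = 0x50; 0x1A ⊕ 0x50 = 0x4A.
P3: T = 0xA6, S = E(K, T) = 0x60; 0xB3 ⊕ 0x60 = 0xD3.
P4: T = 0xA7, S = E(K, T) = 0x70; 0xCD ⊕ 0x70 = 0xBD.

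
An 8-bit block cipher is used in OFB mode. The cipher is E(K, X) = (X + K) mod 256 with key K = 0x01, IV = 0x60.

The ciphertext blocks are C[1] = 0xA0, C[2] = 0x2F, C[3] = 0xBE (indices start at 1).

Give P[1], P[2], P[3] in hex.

P[1] = 0xC1, P[2] = 0x4D, P[3] = 0xDD

OFB decryption: S_i = E(K, S_{i−1}) with S_{0} = IV; P_i = C_i ⊕ S_i.
P[1]: S = E(K, 0x60) = 0x61; 0xA0 ⊕ 0x61 = 0xC1.
P[2]: S = E(K, 0x61) = 0x62; 0x2F ⊕ 0x62 = 0x4D.
P[3]: S = E(K, 0x62) = 0x63; 0xBE ⊕ 0x63 = 0xDD.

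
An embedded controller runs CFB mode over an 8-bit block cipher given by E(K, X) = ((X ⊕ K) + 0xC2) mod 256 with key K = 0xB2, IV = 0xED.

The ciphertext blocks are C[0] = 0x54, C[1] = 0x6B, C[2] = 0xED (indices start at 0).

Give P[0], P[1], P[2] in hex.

CFB decryption: P_i = C_i ⊕ E(K, C_{i−1}), with C_{−1} = IV.
P[0]: E(K, 0xED) = 0x21; 0x54 ⊕ 0x21 = 0x75.
P[1]: E(K, 0x54) = 0xA8; 0x6B ⊕ 0xA8 = 0xC3.
P[2]: E(K, 0x6B) = 0x9B; 0xED ⊕ 0x9B = 0x76.

P[0] = 0x75, P[1] = 0xC3, P[2] = 0x76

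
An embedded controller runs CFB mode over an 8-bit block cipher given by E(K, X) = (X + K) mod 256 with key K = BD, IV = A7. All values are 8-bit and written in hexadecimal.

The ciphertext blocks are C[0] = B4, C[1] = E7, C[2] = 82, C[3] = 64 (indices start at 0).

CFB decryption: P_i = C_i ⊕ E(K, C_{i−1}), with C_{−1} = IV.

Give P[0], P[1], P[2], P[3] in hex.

P[0] = D0, P[1] = 96, P[2] = 26, P[3] = 5B

P[0]: E(K, A7) = 64; B4 ⊕ 64 = D0.
P[1]: E(K, B4) = 71; E7 ⊕ 71 = 96.
P[2]: E(K, E7) = A4; 82 ⊕ A4 = 26.
P[3]: E(K, 82) = 3F; 64 ⊕ 3F = 5B.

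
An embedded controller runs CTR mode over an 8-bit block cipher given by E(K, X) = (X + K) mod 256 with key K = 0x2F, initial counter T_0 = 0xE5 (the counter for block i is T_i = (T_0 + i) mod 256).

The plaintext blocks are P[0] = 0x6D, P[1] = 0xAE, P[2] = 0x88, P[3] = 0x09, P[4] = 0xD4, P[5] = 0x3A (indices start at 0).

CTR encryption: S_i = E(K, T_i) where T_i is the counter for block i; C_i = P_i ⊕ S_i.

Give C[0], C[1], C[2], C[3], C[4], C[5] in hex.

C[0]: T = 0xE5, S = E(K, T) = 0x14; 0x6D ⊕ 0x14 = 0x79.
C[1]: T = 0xE6, S = E(K, T) = 0x15; 0xAE ⊕ 0x15 = 0xBB.
C[2]: T = 0xE7, S = E(K, T) = 0x16; 0x88 ⊕ 0x16 = 0x9E.
C[3]: T = 0xE8, S = E(K, T) = 0x17; 0x09 ⊕ 0x17 = 0x1E.
C[4]: T = 0xE9, S = E(K, T) = 0x18; 0xD4 ⊕ 0x18 = 0xCC.
C[5]: T = 0xEA, S = E(K, T) = 0x19; 0x3A ⊕ 0x19 = 0x23.

C[0] = 0x79, C[1] = 0xBB, C[2] = 0x9E, C[3] = 0x1E, C[4] = 0xCC, C[5] = 0x23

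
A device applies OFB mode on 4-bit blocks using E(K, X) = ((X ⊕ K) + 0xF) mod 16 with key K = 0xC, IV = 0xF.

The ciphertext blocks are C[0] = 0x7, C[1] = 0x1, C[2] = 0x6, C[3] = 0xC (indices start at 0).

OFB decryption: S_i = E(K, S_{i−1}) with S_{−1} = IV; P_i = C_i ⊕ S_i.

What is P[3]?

P[3] = 0x7

P[0]: S = E(K, 0xF) = 0x2; 0x7 ⊕ 0x2 = 0x5.
P[1]: S = E(K, 0x2) = 0xD; 0x1 ⊕ 0xD = 0xC.
P[2]: S = E(K, 0xD) = 0x0; 0x6 ⊕ 0x0 = 0x6.
P[3]: S = E(K, 0x0) = 0xB; 0xC ⊕ 0xB = 0x7.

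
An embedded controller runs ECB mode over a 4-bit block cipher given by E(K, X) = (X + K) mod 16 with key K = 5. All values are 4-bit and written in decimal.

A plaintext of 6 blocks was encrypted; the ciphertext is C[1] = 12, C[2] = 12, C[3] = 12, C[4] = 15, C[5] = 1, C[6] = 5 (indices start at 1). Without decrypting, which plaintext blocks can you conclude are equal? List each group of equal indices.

P[1] = P[2] = P[3]

ECB encrypts each block independently with the same key, so equal ciphertext blocks imply equal plaintext blocks.
C[1] = C[2] = C[3] = 12, so P[1] = P[2] = P[3].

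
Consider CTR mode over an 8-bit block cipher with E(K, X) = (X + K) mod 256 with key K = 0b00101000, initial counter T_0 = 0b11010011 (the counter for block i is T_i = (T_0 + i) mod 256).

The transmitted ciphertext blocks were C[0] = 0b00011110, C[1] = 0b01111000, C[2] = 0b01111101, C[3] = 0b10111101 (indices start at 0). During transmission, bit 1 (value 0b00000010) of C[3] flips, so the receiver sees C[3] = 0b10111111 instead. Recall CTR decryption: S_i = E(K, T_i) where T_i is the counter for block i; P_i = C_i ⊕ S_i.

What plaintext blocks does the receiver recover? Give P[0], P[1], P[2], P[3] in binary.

P[0] = 0b11100101, P[1] = 0b10000100, P[2] = 0b10000000, P[3] = 0b01000001

Only C[3] changed, to 0b10111111. In CTR, a change in C_i flips the same bit in P_i only; the keystream is unaffected. Decrypting the received ciphertext:
P[0]: T = 0b11010011, S = E(K, T) = 0b11111011; 0b00011110 ⊕ 0b11111011 = 0b11100101.
P[1]: T = 0b11010100, S = E(K, T) = 0b11111100; 0b01111000 ⊕ 0b11111100 = 0b10000100.
P[2]: T = 0b11010101, S = E(K, T) = 0b11111101; 0b01111101 ⊕ 0b11111101 = 0b10000000.
P[3]: T = 0b11010110, S = E(K, T) = 0b11111110; 0b10111111 ⊕ 0b11111110 = 0b01000001.
Blocks that differ from the original plaintext: P[3].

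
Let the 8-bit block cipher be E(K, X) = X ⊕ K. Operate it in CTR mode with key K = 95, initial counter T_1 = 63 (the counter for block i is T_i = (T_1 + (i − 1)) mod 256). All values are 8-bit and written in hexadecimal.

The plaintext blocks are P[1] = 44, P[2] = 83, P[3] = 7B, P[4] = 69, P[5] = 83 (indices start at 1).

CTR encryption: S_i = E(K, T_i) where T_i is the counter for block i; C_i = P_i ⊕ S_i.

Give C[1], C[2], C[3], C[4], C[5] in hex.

C[1]: T = 63, S = E(K, T) = F6; 44 ⊕ F6 = B2.
C[2]: T = 64, S = E(K, T) = F1; 83 ⊕ F1 = 72.
C[3]: T = 65, S = E(K, T) = F0; 7B ⊕ F0 = 8B.
C[4]: T = 66, S = E(K, T) = F3; 69 ⊕ F3 = 9A.
C[5]: T = 67, S = E(K, T) = F2; 83 ⊕ F2 = 71.

C[1] = B2, C[2] = 72, C[3] = 8B, C[4] = 9A, C[5] = 71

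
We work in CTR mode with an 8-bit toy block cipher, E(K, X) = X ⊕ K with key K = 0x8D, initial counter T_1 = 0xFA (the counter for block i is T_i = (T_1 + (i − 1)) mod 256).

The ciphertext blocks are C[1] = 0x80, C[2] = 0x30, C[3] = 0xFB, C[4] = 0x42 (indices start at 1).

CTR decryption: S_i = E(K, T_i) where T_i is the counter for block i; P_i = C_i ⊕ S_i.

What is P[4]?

P[4]: T = 0xFD, S = E(K, T) = 0x70; 0x42 ⊕ 0x70 = 0x32.

P[4] = 0x32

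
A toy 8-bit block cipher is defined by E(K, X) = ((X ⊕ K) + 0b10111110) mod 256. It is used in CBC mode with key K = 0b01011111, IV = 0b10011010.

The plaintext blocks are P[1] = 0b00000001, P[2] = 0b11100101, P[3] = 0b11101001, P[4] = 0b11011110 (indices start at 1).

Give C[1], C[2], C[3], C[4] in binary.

C[1] = 0b10000010, C[2] = 0b11110110, C[3] = 0b11111110, C[4] = 0b00111101

CBC encryption: C_i = E(K, P_i ⊕ C_{i−1}), with C_{0} = IV.
C[1]: P[1] ⊕ 0b10011010 = 0b10011011; E(K, 0b10011011) = 0b10000010.
C[2]: P[2] ⊕ 0b10000010 = 0b01100111; E(K, 0b01100111) = 0b11110110.
C[3]: P[3] ⊕ 0b11110110 = 0b00011111; E(K, 0b00011111) = 0b11111110.
C[4]: P[4] ⊕ 0b11111110 = 0b00100000; E(K, 0b00100000) = 0b00111101.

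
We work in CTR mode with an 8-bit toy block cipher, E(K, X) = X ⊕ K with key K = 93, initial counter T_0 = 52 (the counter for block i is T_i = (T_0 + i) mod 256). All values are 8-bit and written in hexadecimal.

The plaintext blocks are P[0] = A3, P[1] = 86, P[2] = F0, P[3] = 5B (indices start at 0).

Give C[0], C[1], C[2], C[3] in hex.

CTR encryption: S_i = E(K, T_i) where T_i is the counter for block i; C_i = P_i ⊕ S_i.
C[0]: T = 52, S = E(K, T) = C1; A3 ⊕ C1 = 62.
C[1]: T = 53, S = E(K, T) = C0; 86 ⊕ C0 = 46.
C[2]: T = 54, S = E(K, T) = C7; F0 ⊕ C7 = 37.
C[3]: T = 55, S = E(K, T) = C6; 5B ⊕ C6 = 9D.

C[0] = 62, C[1] = 46, C[2] = 37, C[3] = 9D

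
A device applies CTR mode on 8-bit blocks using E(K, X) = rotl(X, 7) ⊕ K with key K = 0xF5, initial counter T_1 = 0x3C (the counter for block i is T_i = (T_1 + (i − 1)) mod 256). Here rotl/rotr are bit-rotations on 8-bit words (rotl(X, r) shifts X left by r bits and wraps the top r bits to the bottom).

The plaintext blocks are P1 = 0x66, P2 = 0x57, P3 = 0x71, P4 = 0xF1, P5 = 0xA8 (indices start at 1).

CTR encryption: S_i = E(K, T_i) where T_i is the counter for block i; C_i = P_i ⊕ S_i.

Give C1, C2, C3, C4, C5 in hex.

C1: T = 0x3C, S = E(K, T) = 0xEB; 0x66 ⊕ 0xEB = 0x8D.
C2: T = 0x3D, S = E(K, T) = 0x6B; 0x57 ⊕ 0x6B = 0x3C.
C3: T = 0x3E, S = E(K, T) = 0xEA; 0x71 ⊕ 0xEA = 0x9B.
C4: T = 0x3F, S = E(K, T) = 0x6A; 0xF1 ⊕ 0x6A = 0x9B.
C5: T = 0x40, S = E(K, T) = 0xD5; 0xA8 ⊕ 0xD5 = 0x7D.

C1 = 0x8D, C2 = 0x3C, C3 = 0x9B, C4 = 0x9B, C5 = 0x7D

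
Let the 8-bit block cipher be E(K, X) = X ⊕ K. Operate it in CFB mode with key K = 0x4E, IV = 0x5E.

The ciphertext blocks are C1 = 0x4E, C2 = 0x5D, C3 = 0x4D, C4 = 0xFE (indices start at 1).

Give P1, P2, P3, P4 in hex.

P1 = 0x5E, P2 = 0x5D, P3 = 0x5E, P4 = 0xFD

CFB decryption: P_i = C_i ⊕ E(K, C_{i−1}), with C_{0} = IV.
P1: E(K, 0x5E) = 0x10; 0x4E ⊕ 0x10 = 0x5E.
P2: E(K, 0x4E) = 0x00; 0x5D ⊕ 0x00 = 0x5D.
P3: E(K, 0x5D) = 0x13; 0x4D ⊕ 0x13 = 0x5E.
P4: E(K, 0x4D) = 0x03; 0xFE ⊕ 0x03 = 0xFD.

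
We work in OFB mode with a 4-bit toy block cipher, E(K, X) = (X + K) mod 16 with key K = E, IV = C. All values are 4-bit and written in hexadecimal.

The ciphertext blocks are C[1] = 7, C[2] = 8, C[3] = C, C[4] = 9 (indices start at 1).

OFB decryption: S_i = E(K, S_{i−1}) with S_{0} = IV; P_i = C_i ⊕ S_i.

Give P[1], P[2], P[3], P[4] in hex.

P[1] = D, P[2] = 0, P[3] = A, P[4] = D

P[1]: S = E(K, C) = A; 7 ⊕ A = D.
P[2]: S = E(K, A) = 8; 8 ⊕ 8 = 0.
P[3]: S = E(K, 8) = 6; C ⊕ 6 = A.
P[4]: S = E(K, 6) = 4; 9 ⊕ 4 = D.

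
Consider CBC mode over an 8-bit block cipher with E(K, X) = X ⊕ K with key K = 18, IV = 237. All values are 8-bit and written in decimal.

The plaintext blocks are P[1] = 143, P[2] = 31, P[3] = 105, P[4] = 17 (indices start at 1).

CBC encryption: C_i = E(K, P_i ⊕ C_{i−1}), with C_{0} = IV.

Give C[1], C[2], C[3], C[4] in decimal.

C[1]: P[1] ⊕ 237 = 98; E(K, 98) = 112.
C[2]: P[2] ⊕ 112 = 111; E(K, 111) = 125.
C[3]: P[3] ⊕ 125 = 20; E(K, 20) = 6.
C[4]: P[4] ⊕ 6 = 23; E(K, 23) = 5.

C[1] = 112, C[2] = 125, C[3] = 6, C[4] = 5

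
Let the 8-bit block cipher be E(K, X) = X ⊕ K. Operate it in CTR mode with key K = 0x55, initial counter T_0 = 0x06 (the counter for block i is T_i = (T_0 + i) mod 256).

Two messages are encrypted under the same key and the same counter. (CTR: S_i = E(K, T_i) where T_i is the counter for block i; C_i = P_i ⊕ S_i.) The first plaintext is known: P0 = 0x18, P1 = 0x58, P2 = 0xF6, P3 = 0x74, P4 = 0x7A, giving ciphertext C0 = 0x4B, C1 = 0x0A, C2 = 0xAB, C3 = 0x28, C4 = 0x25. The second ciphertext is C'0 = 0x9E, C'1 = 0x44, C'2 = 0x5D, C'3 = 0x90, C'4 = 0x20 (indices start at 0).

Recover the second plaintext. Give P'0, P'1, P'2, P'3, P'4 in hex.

In CTR with a reused counter, both messages share the same keystream S_i, so C_i ⊕ C'_i = P_i ⊕ P'_i and thus P'_i = P_i ⊕ C_i ⊕ C'_i.
P'0: 0x18 ⊕ 0x4B ⊕ 0x9E = 0xCD.
P'1: 0x58 ⊕ 0x0A ⊕ 0x44 = 0x16.
P'2: 0xF6 ⊕ 0xAB ⊕ 0x5D = 0x00.
P'3: 0x74 ⊕ 0x28 ⊕ 0x90 = 0xCC.
P'4: 0x7A ⊕ 0x25 ⊕ 0x20 = 0x7F.

P'0 = 0xCD, P'1 = 0x16, P'2 = 0x00, P'3 = 0xCC, P'4 = 0x7F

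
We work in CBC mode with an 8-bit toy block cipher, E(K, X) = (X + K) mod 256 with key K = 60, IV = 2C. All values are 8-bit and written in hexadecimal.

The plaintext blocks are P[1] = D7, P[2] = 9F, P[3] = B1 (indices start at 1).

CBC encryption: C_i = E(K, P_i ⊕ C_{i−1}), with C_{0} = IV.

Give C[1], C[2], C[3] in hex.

C[1] = 5B, C[2] = 24, C[3] = F5

C[1]: P[1] ⊕ 2C = FB; E(K, FB) = 5B.
C[2]: P[2] ⊕ 5B = C4; E(K, C4) = 24.
C[3]: P[3] ⊕ 24 = 95; E(K, 95) = F5.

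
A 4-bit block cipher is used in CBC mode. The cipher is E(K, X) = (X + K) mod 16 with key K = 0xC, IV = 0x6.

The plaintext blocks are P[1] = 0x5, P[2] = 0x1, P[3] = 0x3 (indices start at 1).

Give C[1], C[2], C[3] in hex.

C[1] = 0xF, C[2] = 0xA, C[3] = 0x5

CBC encryption: C_i = E(K, P_i ⊕ C_{i−1}), with C_{0} = IV.
C[1]: P[1] ⊕ 0x6 = 0x3; E(K, 0x3) = 0xF.
C[2]: P[2] ⊕ 0xF = 0xE; E(K, 0xE) = 0xA.
C[3]: P[3] ⊕ 0xA = 0x9; E(K, 0x9) = 0x5.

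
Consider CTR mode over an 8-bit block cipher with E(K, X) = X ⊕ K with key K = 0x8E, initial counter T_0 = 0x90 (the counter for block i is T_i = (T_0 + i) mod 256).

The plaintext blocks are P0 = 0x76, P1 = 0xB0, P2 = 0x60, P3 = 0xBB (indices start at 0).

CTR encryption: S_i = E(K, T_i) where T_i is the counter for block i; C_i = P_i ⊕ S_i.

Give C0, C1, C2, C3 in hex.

C0: T = 0x90, S = E(K, T) = 0x1E; 0x76 ⊕ 0x1E = 0x68.
C1: T = 0x91, S = E(K, T) = 0x1F; 0xB0 ⊕ 0x1F = 0xAF.
C2: T = 0x92, S = E(K, T) = 0x1C; 0x60 ⊕ 0x1C = 0x7C.
C3: T = 0x93, S = E(K, T) = 0x1D; 0xBB ⊕ 0x1D = 0xA6.

C0 = 0x68, C1 = 0xAF, C2 = 0x7C, C3 = 0xA6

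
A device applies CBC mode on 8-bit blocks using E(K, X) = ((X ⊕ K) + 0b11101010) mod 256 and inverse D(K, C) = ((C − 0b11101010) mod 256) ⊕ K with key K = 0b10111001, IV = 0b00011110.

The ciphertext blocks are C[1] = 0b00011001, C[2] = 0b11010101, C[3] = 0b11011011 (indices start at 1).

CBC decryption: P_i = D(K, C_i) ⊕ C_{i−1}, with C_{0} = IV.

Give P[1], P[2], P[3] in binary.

P[1] = 0b10001000, P[2] = 0b01001011, P[3] = 0b10011101

P[1]: D(K, 0b00011001) = 0b10010110; 0b10010110 ⊕ 0b00011110 = 0b10001000.
P[2]: D(K, 0b11010101) = 0b01010010; 0b01010010 ⊕ 0b00011001 = 0b01001011.
P[3]: D(K, 0b11011011) = 0b01001000; 0b01001000 ⊕ 0b11010101 = 0b10011101.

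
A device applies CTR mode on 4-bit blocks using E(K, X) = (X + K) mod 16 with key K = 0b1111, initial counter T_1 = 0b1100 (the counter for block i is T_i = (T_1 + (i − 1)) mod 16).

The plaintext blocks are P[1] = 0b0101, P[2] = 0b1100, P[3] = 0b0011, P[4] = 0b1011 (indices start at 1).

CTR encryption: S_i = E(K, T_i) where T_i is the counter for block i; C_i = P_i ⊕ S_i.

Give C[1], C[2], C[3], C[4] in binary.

C[1]: T = 0b1100, S = E(K, T) = 0b1011; 0b0101 ⊕ 0b1011 = 0b1110.
C[2]: T = 0b1101, S = E(K, T) = 0b1100; 0b1100 ⊕ 0b1100 = 0b0000.
C[3]: T = 0b1110, S = E(K, T) = 0b1101; 0b0011 ⊕ 0b1101 = 0b1110.
C[4]: T = 0b1111, S = E(K, T) = 0b1110; 0b1011 ⊕ 0b1110 = 0b0101.

C[1] = 0b1110, C[2] = 0b0000, C[3] = 0b1110, C[4] = 0b0101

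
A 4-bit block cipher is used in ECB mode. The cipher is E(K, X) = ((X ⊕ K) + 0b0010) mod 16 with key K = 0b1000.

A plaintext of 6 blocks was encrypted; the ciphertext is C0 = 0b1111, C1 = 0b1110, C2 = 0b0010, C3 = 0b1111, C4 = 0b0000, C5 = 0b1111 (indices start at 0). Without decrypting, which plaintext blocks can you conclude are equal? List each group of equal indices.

P0 = P3 = P5

ECB encrypts each block independently with the same key, so equal ciphertext blocks imply equal plaintext blocks.
C0 = C3 = C5 = 0b1111, so P0 = P3 = P5.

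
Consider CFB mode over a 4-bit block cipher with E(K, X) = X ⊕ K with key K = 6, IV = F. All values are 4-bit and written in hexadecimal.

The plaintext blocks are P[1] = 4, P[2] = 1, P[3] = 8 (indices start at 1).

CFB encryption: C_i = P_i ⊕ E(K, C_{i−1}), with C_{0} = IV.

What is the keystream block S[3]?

C[1]: E(K, F) = 9; 4 ⊕ 9 = D.
C[2]: E(K, D) = B; 1 ⊕ B = A.
C[3]: E(K, A) = C; 8 ⊕ C = 4.
So S[3] = C.

C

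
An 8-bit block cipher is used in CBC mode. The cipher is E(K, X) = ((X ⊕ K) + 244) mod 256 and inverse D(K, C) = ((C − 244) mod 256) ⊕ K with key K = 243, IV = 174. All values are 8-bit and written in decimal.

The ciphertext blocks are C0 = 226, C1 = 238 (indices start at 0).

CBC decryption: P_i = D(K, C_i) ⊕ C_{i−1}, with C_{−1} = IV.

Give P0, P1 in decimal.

P0: D(K, 226) = 29; 29 ⊕ 174 = 179.
P1: D(K, 238) = 9; 9 ⊕ 226 = 235.

P0 = 179, P1 = 235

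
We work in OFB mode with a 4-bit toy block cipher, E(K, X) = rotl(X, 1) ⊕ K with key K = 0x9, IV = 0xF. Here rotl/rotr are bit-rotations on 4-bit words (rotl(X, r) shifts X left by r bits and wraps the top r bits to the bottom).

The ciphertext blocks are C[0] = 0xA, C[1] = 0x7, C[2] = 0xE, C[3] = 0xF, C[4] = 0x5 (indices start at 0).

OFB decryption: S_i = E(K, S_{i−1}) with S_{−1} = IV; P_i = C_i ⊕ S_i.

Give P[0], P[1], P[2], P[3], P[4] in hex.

P[0]: S = E(K, 0xF) = 0x6; 0xA ⊕ 0x6 = 0xC.
P[1]: S = E(K, 0x6) = 0x5; 0x7 ⊕ 0x5 = 0x2.
P[2]: S = E(K, 0x5) = 0x3; 0xE ⊕ 0x3 = 0xD.
P[3]: S = E(K, 0x3) = 0xF; 0xF ⊕ 0xF = 0x0.
P[4]: S = E(K, 0xF) = 0x6; 0x5 ⊕ 0x6 = 0x3.

P[0] = 0xC, P[1] = 0x2, P[2] = 0xD, P[3] = 0x0, P[4] = 0x3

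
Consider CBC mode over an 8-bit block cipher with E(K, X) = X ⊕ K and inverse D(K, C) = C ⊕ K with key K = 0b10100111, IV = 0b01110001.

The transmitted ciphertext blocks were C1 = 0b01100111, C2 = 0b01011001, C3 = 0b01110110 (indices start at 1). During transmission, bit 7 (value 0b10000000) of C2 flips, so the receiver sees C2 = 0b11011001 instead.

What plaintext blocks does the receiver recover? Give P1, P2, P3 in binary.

P1 = 0b10110001, P2 = 0b00011001, P3 = 0b00001000

CBC decryption: P_i = D(K, C_i) ⊕ C_{i−1}, with C_{0} = IV.
Only C2 changed, to 0b11011001. In CBC, a change in C_i garbles P_i and flips the same bit in P_{i+1}. Decrypting the received ciphertext:
P1: D(K, 0b01100111) = 0b11000000; 0b11000000 ⊕ 0b01110001 = 0b10110001.
P2: D(K, 0b11011001) = 0b01111110; 0b01111110 ⊕ 0b01100111 = 0b00011001.
P3: D(K, 0b01110110) = 0b11010001; 0b11010001 ⊕ 0b11011001 = 0b00001000.
Blocks that differ from the original plaintext: P2, P3.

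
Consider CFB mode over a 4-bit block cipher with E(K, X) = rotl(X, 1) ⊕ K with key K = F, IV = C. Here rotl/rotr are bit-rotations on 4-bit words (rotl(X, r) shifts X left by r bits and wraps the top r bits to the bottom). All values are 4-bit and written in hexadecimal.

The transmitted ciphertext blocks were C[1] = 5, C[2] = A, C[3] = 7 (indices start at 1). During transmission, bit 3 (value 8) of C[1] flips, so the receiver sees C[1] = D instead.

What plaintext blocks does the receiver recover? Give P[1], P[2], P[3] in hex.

CFB decryption: P_i = C_i ⊕ E(K, C_{i−1}), with C_{0} = IV.
Only C[1] changed, to D. In CFB, a change in C_i flips the same bit in P_i and garbles P_{i+1}. Decrypting the received ciphertext:
P[1]: E(K, C) = 6; D ⊕ 6 = B.
P[2]: E(K, D) = 4; A ⊕ 4 = E.
P[3]: E(K, A) = A; 7 ⊕ A = D.
Blocks that differ from the original plaintext: P[1], P[2].

P[1] = B, P[2] = E, P[3] = D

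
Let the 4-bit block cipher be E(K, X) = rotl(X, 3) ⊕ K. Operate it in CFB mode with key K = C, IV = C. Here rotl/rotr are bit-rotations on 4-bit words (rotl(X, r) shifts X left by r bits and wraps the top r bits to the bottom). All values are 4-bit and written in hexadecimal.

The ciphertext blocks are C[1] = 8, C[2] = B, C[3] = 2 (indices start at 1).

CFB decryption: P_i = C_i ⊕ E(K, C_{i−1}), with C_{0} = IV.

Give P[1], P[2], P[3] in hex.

P[1]: E(K, C) = A; 8 ⊕ A = 2.
P[2]: E(K, 8) = 8; B ⊕ 8 = 3.
P[3]: E(K, B) = 1; 2 ⊕ 1 = 3.

P[1] = 2, P[2] = 3, P[3] = 3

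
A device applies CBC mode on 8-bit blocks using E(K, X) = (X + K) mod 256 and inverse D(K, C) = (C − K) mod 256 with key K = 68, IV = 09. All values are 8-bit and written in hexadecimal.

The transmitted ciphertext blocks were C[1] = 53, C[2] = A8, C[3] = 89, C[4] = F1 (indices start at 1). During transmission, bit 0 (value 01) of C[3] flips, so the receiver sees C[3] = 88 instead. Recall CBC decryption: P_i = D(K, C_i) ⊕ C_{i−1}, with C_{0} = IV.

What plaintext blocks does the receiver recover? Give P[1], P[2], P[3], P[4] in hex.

P[1] = E2, P[2] = 13, P[3] = 88, P[4] = 01

Only C[3] changed, to 88. In CBC, a change in C_i garbles P_i and flips the same bit in P_{i+1}. Decrypting the received ciphertext:
P[1]: D(K, 53) = EB; EB ⊕ 09 = E2.
P[2]: D(K, A8) = 40; 40 ⊕ 53 = 13.
P[3]: D(K, 88) = 20; 20 ⊕ A8 = 88.
P[4]: D(K, F1) = 89; 89 ⊕ 88 = 01.
Blocks that differ from the original plaintext: P[3], P[4].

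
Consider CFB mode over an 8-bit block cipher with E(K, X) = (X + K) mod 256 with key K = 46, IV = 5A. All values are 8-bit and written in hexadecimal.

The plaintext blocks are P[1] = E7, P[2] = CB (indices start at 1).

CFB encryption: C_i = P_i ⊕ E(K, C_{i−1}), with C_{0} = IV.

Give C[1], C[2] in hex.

C[1]: E(K, 5A) = A0; E7 ⊕ A0 = 47.
C[2]: E(K, 47) = 8D; CB ⊕ 8D = 46.

C[1] = 47, C[2] = 46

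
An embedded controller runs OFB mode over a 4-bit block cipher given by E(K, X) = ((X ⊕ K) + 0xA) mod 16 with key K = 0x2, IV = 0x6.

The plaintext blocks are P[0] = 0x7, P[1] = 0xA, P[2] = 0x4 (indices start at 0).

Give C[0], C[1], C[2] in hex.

OFB encryption: S_i = E(K, S_{i−1}) with S_{−1} = IV; C_i = P_i ⊕ S_i.
C[0]: S = E(K, 0x6) = 0xE; 0x7 ⊕ 0xE = 0x9.
C[1]: S = E(K, 0xE) = 0x6; 0xA ⊕ 0x6 = 0xC.
C[2]: S = E(K, 0x6) = 0xE; 0x4 ⊕ 0xE = 0xA.

C[0] = 0x9, C[1] = 0xC, C[2] = 0xA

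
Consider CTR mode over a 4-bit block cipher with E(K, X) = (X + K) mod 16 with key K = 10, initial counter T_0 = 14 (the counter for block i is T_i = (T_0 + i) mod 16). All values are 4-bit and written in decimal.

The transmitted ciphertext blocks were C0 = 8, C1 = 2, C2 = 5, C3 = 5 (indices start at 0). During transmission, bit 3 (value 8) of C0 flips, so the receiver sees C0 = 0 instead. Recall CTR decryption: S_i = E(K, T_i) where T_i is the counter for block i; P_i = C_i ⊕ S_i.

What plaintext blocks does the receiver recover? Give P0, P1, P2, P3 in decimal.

P0 = 8, P1 = 11, P2 = 15, P3 = 14

Only C0 changed, to 0. In CTR, a change in C_i flips the same bit in P_i only; the keystream is unaffected. Decrypting the received ciphertext:
P0: T = 14, S = E(K, T) = 8; 0 ⊕ 8 = 8.
P1: T = 15, S = E(K, T) = 9; 2 ⊕ 9 = 11.
P2: T = 0, S = E(K, T) = 10; 5 ⊕ 10 = 15.
P3: T = 1, S = E(K, T) = 11; 5 ⊕ 11 = 14.
Blocks that differ from the original plaintext: P0.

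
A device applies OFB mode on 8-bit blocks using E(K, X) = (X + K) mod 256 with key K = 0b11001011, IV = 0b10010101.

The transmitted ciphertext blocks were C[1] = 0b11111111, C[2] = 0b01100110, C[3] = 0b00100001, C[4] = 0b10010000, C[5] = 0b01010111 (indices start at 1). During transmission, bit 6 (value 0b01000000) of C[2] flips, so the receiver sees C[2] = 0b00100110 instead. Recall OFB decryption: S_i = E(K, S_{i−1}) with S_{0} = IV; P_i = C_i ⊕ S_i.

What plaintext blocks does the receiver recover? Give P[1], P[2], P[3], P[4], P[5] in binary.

P[1] = 0b10011111, P[2] = 0b00001101, P[3] = 0b11010111, P[4] = 0b01010001, P[5] = 0b11011011

Only C[2] changed, to 0b00100110. In OFB, a change in C_i flips the same bit in P_i only; the keystream is unaffected. Decrypting the received ciphertext:
P[1]: S = E(K, 0b10010101) = 0b01100000; 0b11111111 ⊕ 0b01100000 = 0b10011111.
P[2]: S = E(K, 0b01100000) = 0b00101011; 0b00100110 ⊕ 0b00101011 = 0b00001101.
P[3]: S = E(K, 0b00101011) = 0b11110110; 0b00100001 ⊕ 0b11110110 = 0b11010111.
P[4]: S = E(K, 0b11110110) = 0b11000001; 0b10010000 ⊕ 0b11000001 = 0b01010001.
P[5]: S = E(K, 0b11000001) = 0b10001100; 0b01010111 ⊕ 0b10001100 = 0b11011011.
Blocks that differ from the original plaintext: P[2].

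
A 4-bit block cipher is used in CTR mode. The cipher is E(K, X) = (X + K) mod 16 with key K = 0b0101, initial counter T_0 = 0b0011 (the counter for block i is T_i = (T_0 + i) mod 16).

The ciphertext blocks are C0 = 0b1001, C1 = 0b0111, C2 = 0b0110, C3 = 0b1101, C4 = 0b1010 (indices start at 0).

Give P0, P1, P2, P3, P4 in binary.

P0 = 0b0001, P1 = 0b1110, P2 = 0b1100, P3 = 0b0110, P4 = 0b0110

CTR decryption: S_i = E(K, T_i) where T_i is the counter for block i; P_i = C_i ⊕ S_i.
P0: T = 0b0011, S = E(K, T) = 0b1000; 0b1001 ⊕ 0b1000 = 0b0001.
P1: T = 0b0100, S = E(K, T) = 0b1001; 0b0111 ⊕ 0b1001 = 0b1110.
P2: T = 0b0101, S = E(K, T) = 0b1010; 0b0110 ⊕ 0b1010 = 0b1100.
P3: T = 0b0110, S = E(K, T) = 0b1011; 0b1101 ⊕ 0b1011 = 0b0110.
P4: T = 0b0111, S = E(K, T) = 0b1100; 0b1010 ⊕ 0b1100 = 0b0110.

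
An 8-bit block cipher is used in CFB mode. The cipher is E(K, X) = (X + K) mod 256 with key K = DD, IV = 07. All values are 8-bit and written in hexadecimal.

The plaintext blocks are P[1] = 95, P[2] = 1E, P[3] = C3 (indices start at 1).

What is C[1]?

C[1] = 71

CFB encryption: C_i = P_i ⊕ E(K, C_{i−1}), with C_{0} = IV.
C[1]: E(K, 07) = E4; 95 ⊕ E4 = 71.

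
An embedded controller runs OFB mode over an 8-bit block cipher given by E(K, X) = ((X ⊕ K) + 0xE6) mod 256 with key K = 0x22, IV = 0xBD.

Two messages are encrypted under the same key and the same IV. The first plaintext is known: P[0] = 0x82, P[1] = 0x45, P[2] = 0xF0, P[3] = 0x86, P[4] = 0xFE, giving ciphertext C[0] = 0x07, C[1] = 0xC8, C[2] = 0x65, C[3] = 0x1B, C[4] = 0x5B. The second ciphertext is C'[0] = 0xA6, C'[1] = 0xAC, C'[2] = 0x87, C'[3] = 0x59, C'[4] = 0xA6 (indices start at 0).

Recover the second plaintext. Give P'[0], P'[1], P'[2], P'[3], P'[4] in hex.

In OFB with a reused IV, both messages share the same keystream S_i, so C_i ⊕ C'_i = P_i ⊕ P'_i and thus P'_i = P_i ⊕ C_i ⊕ C'_i.
P'[0]: 0x82 ⊕ 0x07 ⊕ 0xA6 = 0x23.
P'[1]: 0x45 ⊕ 0xC8 ⊕ 0xAC = 0x21.
P'[2]: 0xF0 ⊕ 0x65 ⊕ 0x87 = 0x12.
P'[3]: 0x86 ⊕ 0x1B ⊕ 0x59 = 0xC4.
P'[4]: 0xFE ⊕ 0x5B ⊕ 0xA6 = 0x03.

P'[0] = 0x23, P'[1] = 0x21, P'[2] = 0x12, P'[3] = 0xC4, P'[4] = 0x03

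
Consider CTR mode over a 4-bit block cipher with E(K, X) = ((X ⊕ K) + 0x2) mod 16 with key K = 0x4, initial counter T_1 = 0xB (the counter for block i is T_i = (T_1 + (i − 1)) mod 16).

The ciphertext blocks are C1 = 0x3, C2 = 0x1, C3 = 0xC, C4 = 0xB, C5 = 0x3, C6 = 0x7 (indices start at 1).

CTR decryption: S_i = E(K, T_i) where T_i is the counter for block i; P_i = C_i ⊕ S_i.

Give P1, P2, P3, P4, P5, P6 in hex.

P1 = 0x2, P2 = 0xB, P3 = 0x7, P4 = 0x7, P5 = 0xE, P6 = 0x1

P1: T = 0xB, S = E(K, T) = 0x1; 0x3 ⊕ 0x1 = 0x2.
P2: T = 0xC, S = E(K, T) = 0xA; 0x1 ⊕ 0xA = 0xB.
P3: T = 0xD, S = E(K, T) = 0xB; 0xC ⊕ 0xB = 0x7.
P4: T = 0xE, S = E(K, T) = 0xC; 0xB ⊕ 0xC = 0x7.
P5: T = 0xF, S = E(K, T) = 0xD; 0x3 ⊕ 0xD = 0xE.
P6: T = 0x0, S = E(K, T) = 0x6; 0x7 ⊕ 0x6 = 0x1.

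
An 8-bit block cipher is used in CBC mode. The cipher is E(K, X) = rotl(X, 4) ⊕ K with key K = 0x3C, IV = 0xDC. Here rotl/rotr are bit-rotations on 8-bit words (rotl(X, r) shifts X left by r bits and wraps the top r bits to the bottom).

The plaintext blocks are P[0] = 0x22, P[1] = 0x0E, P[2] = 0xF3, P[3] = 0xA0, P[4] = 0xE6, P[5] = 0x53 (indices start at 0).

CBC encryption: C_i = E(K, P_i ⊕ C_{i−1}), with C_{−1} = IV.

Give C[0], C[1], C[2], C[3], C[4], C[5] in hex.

C[0]: P[0] ⊕ 0xDC = 0xFE; E(K, 0xFE) = 0xD3.
C[1]: P[1] ⊕ 0xD3 = 0xDD; E(K, 0xDD) = 0xE1.
C[2]: P[2] ⊕ 0xE1 = 0x12; E(K, 0x12) = 0x1D.
C[3]: P[3] ⊕ 0x1D = 0xBD; E(K, 0xBD) = 0xE7.
C[4]: P[4] ⊕ 0xE7 = 0x01; E(K, 0x01) = 0x2C.
C[5]: P[5] ⊕ 0x2C = 0x7F; E(K, 0x7F) = 0xCB.

C[0] = 0xD3, C[1] = 0xE1, C[2] = 0x1D, C[3] = 0xE7, C[4] = 0x2C, C[5] = 0xCB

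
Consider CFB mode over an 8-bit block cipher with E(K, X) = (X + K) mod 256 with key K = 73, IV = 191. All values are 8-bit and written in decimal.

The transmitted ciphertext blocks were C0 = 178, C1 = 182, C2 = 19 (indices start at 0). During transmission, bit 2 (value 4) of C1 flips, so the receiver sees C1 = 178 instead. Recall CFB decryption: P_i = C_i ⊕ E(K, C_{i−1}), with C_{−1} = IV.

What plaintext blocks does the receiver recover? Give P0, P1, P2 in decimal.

P0 = 186, P1 = 73, P2 = 232

Only C1 changed, to 178. In CFB, a change in C_i flips the same bit in P_i and garbles P_{i+1}. Decrypting the received ciphertext:
P0: E(K, 191) = 8; 178 ⊕ 8 = 186.
P1: E(K, 178) = 251; 178 ⊕ 251 = 73.
P2: E(K, 178) = 251; 19 ⊕ 251 = 232.
Blocks that differ from the original plaintext: P1, P2.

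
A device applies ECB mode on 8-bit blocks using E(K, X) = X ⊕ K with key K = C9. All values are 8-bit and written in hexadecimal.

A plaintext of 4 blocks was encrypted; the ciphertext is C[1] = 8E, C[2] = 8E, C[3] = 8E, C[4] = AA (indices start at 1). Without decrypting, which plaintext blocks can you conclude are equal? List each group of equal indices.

ECB encrypts each block independently with the same key, so equal ciphertext blocks imply equal plaintext blocks.
C[1] = C[2] = C[3] = 8E, so P[1] = P[2] = P[3].

P[1] = P[2] = P[3]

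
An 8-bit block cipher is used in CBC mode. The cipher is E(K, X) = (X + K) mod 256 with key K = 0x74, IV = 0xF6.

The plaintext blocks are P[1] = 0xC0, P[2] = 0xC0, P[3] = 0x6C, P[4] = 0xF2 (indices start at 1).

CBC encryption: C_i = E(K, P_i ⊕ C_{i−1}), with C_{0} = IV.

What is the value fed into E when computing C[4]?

0xD4

C[1]: P[1] ⊕ 0xF6 = 0x36; E(K, 0x36) = 0xAA.
C[2]: P[2] ⊕ 0xAA = 0x6A; E(K, 0x6A) = 0xDE.
C[3]: P[3] ⊕ 0xDE = 0xB2; E(K, 0xB2) = 0x26.
C[4]: P[4] ⊕ 0x26 = 0xD4; E(K, 0xD4) = 0x48.
So the input to E for block [4] is 0xD4.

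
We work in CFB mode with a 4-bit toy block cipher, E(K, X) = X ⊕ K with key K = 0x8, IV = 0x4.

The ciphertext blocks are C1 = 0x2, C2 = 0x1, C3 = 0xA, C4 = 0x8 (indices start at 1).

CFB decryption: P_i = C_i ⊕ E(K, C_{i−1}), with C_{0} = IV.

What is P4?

P4 = 0xA

P4: E(K, 0xA) = 0x2; 0x8 ⊕ 0x2 = 0xA.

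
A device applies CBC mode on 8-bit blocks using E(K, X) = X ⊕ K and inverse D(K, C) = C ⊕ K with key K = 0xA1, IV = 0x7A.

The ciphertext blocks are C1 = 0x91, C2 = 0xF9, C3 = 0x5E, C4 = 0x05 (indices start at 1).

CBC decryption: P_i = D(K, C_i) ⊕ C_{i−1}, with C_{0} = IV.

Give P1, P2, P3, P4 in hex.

P1 = 0x4A, P2 = 0xC9, P3 = 0x06, P4 = 0xFA

P1: D(K, 0x91) = 0x30; 0x30 ⊕ 0x7A = 0x4A.
P2: D(K, 0xF9) = 0x58; 0x58 ⊕ 0x91 = 0xC9.
P3: D(K, 0x5E) = 0xFF; 0xFF ⊕ 0xF9 = 0x06.
P4: D(K, 0x05) = 0xA4; 0xA4 ⊕ 0x5E = 0xFA.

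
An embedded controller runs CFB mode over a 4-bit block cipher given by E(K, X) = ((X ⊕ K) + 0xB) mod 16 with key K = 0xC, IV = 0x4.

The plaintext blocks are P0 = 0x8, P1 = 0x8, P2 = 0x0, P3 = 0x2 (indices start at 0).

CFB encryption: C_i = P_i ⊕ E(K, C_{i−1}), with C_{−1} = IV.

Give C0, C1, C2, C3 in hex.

C0 = 0xB, C1 = 0xA, C2 = 0x1, C3 = 0xA

C0: E(K, 0x4) = 0x3; 0x8 ⊕ 0x3 = 0xB.
C1: E(K, 0xB) = 0x2; 0x8 ⊕ 0x2 = 0xA.
C2: E(K, 0xA) = 0x1; 0x0 ⊕ 0x1 = 0x1.
C3: E(K, 0x1) = 0x8; 0x2 ⊕ 0x8 = 0xA.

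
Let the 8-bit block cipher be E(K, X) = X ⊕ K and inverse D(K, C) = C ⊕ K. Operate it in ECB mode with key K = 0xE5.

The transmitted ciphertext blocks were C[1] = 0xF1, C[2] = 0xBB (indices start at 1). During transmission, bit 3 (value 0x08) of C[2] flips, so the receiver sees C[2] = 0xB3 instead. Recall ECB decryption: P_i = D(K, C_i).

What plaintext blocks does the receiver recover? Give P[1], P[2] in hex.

Only C[2] changed, to 0xB3. In ECB, a change in C_i affects only P_i. Decrypting the received ciphertext:
P[1]: D(K, 0xF1) = 0x14.
P[2]: D(K, 0xB3) = 0x56.
Blocks that differ from the original plaintext: P[2].

P[1] = 0x14, P[2] = 0x56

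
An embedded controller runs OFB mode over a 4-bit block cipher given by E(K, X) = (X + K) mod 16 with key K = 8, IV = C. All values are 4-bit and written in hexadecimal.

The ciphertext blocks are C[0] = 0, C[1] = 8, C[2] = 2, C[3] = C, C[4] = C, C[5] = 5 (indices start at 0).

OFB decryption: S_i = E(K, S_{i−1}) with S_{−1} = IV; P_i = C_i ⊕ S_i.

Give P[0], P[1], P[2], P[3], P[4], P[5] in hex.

P[0]: S = E(K, C) = 4; 0 ⊕ 4 = 4.
P[1]: S = E(K, 4) = C; 8 ⊕ C = 4.
P[2]: S = E(K, C) = 4; 2 ⊕ 4 = 6.
P[3]: S = E(K, 4) = C; C ⊕ C = 0.
P[4]: S = E(K, C) = 4; C ⊕ 4 = 8.
P[5]: S = E(K, 4) = C; 5 ⊕ C = 9.

P[0] = 4, P[1] = 4, P[2] = 6, P[3] = 0, P[4] = 8, P[5] = 9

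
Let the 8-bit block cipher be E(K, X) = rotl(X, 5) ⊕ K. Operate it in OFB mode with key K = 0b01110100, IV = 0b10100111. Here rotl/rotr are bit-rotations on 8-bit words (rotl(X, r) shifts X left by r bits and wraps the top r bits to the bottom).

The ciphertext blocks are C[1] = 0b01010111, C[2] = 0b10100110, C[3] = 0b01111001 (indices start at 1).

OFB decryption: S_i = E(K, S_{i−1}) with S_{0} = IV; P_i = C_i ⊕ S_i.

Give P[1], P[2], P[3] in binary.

P[1] = 0b11010111, P[2] = 0b11000010, P[3] = 0b10000001

P[1]: S = E(K, 0b10100111) = 0b10000000; 0b01010111 ⊕ 0b10000000 = 0b11010111.
P[2]: S = E(K, 0b10000000) = 0b01100100; 0b10100110 ⊕ 0b01100100 = 0b11000010.
P[3]: S = E(K, 0b01100100) = 0b11111000; 0b01111001 ⊕ 0b11111000 = 0b10000001.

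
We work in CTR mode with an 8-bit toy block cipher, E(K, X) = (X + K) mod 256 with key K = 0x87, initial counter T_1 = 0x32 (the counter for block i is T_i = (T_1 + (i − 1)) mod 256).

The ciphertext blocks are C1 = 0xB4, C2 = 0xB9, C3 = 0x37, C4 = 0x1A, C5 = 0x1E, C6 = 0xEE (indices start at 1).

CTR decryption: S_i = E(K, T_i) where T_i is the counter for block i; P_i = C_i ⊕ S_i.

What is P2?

P2 = 0x03

P2: T = 0x33, S = E(K, T) = 0xBA; 0xB9 ⊕ 0xBA = 0x03.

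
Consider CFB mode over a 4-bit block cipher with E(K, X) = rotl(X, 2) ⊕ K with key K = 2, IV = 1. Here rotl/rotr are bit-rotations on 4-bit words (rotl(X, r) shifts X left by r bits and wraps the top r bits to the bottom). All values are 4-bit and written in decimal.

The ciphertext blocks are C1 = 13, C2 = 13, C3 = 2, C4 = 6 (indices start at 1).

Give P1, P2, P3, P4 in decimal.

CFB decryption: P_i = C_i ⊕ E(K, C_{i−1}), with C_{0} = IV.
P1: E(K, 1) = 6; 13 ⊕ 6 = 11.
P2: E(K, 13) = 5; 13 ⊕ 5 = 8.
P3: E(K, 13) = 5; 2 ⊕ 5 = 7.
P4: E(K, 2) = 10; 6 ⊕ 10 = 12.

P1 = 11, P2 = 8, P3 = 7, P4 = 12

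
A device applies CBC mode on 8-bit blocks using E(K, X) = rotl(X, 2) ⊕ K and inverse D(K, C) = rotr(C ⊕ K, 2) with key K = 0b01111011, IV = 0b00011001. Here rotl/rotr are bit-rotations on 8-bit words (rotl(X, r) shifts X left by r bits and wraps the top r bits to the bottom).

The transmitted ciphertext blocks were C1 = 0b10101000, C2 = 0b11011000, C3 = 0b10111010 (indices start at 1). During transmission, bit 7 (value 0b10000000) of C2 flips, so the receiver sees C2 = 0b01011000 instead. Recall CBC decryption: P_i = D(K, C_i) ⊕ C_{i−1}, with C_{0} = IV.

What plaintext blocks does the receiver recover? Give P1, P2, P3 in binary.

P1 = 0b11101101, P2 = 0b01100000, P3 = 0b00101000

Only C2 changed, to 0b01011000. In CBC, a change in C_i garbles P_i and flips the same bit in P_{i+1}. Decrypting the received ciphertext:
P1: D(K, 0b10101000) = 0b11110100; 0b11110100 ⊕ 0b00011001 = 0b11101101.
P2: D(K, 0b01011000) = 0b11001000; 0b11001000 ⊕ 0b10101000 = 0b01100000.
P3: D(K, 0b10111010) = 0b01110000; 0b01110000 ⊕ 0b01011000 = 0b00101000.
Blocks that differ from the original plaintext: P2, P3.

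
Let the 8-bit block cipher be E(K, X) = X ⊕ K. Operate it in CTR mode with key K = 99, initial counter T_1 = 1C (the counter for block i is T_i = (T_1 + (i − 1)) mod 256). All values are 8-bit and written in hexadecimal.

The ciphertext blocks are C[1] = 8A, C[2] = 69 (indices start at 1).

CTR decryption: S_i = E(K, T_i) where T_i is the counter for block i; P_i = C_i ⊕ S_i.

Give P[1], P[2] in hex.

P[1] = 0F, P[2] = ED

P[1]: T = 1C, S = E(K, T) = 85; 8A ⊕ 85 = 0F.
P[2]: T = 1D, S = E(K, T) = 84; 69 ⊕ 84 = ED.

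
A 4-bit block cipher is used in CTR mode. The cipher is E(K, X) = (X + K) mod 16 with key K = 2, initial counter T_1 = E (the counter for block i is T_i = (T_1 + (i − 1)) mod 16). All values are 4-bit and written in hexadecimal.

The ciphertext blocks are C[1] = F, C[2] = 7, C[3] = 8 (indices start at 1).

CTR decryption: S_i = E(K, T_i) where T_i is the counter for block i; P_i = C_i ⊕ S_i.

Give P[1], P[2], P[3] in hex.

P[1]: T = E, S = E(K, T) = 0; F ⊕ 0 = F.
P[2]: T = F, S = E(K, T) = 1; 7 ⊕ 1 = 6.
P[3]: T = 0, S = E(K, T) = 2; 8 ⊕ 2 = A.

P[1] = F, P[2] = 6, P[3] = A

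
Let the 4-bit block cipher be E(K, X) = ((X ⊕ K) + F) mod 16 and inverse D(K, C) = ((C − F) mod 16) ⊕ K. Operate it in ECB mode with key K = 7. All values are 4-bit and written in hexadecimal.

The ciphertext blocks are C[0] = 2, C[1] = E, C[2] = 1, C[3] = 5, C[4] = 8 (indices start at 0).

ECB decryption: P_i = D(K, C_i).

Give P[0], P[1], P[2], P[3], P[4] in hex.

P[0]: D(K, 2) = 4.
P[1]: D(K, E) = 8.
P[2]: D(K, 1) = 5.
P[3]: D(K, 5) = 1.
P[4]: D(K, 8) = E.

P[0] = 4, P[1] = 8, P[2] = 5, P[3] = 1, P[4] = E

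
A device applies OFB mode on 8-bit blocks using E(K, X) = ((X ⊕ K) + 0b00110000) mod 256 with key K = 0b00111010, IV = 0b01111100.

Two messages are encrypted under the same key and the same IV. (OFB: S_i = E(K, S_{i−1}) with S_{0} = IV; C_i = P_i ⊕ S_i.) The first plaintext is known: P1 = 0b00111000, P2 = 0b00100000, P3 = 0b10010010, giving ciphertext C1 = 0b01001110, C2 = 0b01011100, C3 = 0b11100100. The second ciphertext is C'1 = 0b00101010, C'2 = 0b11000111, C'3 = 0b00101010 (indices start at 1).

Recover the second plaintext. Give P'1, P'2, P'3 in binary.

In OFB with a reused IV, both messages share the same keystream S_i, so C_i ⊕ C'_i = P_i ⊕ P'_i and thus P'_i = P_i ⊕ C_i ⊕ C'_i.
P'1: 0b00111000 ⊕ 0b01001110 ⊕ 0b00101010 = 0b01011100.
P'2: 0b00100000 ⊕ 0b01011100 ⊕ 0b11000111 = 0b10111011.
P'3: 0b10010010 ⊕ 0b11100100 ⊕ 0b00101010 = 0b01011100.

P'1 = 0b01011100, P'2 = 0b10111011, P'3 = 0b01011100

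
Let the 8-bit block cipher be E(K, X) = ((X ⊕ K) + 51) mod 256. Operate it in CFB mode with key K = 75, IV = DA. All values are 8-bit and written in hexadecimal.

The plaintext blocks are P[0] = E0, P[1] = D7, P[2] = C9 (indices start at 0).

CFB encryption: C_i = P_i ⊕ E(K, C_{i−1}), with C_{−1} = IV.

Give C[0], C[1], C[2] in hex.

C[0]: E(K, DA) = 00; E0 ⊕ 00 = E0.
C[1]: E(K, E0) = E6; D7 ⊕ E6 = 31.
C[2]: E(K, 31) = 95; C9 ⊕ 95 = 5C.

C[0] = E0, C[1] = 31, C[2] = 5C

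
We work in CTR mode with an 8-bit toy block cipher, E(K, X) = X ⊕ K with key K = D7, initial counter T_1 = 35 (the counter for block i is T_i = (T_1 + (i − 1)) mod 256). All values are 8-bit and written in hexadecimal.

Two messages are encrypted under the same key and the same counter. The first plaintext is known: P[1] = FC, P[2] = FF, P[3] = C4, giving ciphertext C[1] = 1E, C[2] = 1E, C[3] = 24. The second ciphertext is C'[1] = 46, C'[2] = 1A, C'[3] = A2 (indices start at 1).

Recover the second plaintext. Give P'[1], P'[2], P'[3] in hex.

In CTR with a reused counter, both messages share the same keystream S_i, so C_i ⊕ C'_i = P_i ⊕ P'_i and thus P'_i = P_i ⊕ C_i ⊕ C'_i.
P'[1]: FC ⊕ 1E ⊕ 46 = A4.
P'[2]: FF ⊕ 1E ⊕ 1A = FB.
P'[3]: C4 ⊕ 24 ⊕ A2 = 42.

P'[1] = A4, P'[2] = FB, P'[3] = 42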